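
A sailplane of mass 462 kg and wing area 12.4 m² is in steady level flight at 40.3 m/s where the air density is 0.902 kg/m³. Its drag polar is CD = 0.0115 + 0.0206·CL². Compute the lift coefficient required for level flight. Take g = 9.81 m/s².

Level flight ⇒ L = W = m·g = 462 × 9.81 = 4532.2 N.
Dynamic pressure q = 0.5 × 0.902 × 40.3² = 732.5 Pa.
CL = W/(q·S) = 4532.2 / (732.5 × 12.4) = 0.499.

CL = 0.499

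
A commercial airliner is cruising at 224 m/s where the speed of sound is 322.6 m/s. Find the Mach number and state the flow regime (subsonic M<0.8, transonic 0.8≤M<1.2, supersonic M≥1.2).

M = v/a = 224 / 322.6 = 0.694
M = 0.694 → subsonic.

M = 0.694 (subsonic)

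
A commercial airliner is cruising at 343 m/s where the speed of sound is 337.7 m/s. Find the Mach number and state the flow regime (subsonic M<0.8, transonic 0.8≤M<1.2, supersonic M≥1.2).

M = 1.02 (transonic)

M = v/a = 343 / 337.7 = 1.02
M = 1.02 → transonic.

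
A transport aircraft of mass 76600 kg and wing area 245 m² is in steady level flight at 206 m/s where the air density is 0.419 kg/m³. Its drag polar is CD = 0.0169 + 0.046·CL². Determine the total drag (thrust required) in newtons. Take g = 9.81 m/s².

In steady level flight, lift balances weight: W = mg = 76600 × 9.81 = 7.5145×10^5 N.
q = ½ρv² = ½ × 0.419 × 206² = 8890 Pa.
Required CL = L/(qS) = 7.5145×10^5/(8890·245) = 0.345.
CD = 0.0169 + 0.046 × 0.345² = 0.02238.
D = q·S·CD = 8890 × 245 × 0.02238 = 48740 N

D = 48700 N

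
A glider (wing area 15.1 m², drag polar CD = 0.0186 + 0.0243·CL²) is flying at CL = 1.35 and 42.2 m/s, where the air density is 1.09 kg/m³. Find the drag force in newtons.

D = 922 N

CD = 0.0186 + 0.0243 × 1.35² = 0.06289
D = ½ρv²S·CD = ½ × 1.09 × 42.2² × 15.1 × 0.06289 = 922 N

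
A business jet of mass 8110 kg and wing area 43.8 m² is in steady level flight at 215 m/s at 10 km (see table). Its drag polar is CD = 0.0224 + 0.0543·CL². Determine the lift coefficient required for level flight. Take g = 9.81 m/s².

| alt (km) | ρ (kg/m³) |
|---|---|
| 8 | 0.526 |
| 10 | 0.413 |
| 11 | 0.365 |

CL = 0.19

At 10 km, from the table: ρ = 0.413 kg/m³.
Weight W = mg = 8110 × 9.81 = 79559 N; in level flight L = W.
Dynamic pressure q = 0.5 × 0.413 × 215² = 9545 Pa.
CL = W/(q·S) = 79559 / (9545 × 43.8) = 0.1903.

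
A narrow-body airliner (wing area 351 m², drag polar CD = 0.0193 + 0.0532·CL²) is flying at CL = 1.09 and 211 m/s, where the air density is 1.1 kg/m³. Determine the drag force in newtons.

D = 7.09×10^5 N

CD = 0.0193 + 0.0532 × 1.09² = 0.08251
D = ½ρv²S·CD = ½ × 1.1 × 211² × 351 × 0.08251 = 7.09×10^5 N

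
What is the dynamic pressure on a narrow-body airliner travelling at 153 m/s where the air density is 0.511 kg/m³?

q = 5980 Pa

q = ½ρv² = ½ × 0.511 × 153² = 5980 Pa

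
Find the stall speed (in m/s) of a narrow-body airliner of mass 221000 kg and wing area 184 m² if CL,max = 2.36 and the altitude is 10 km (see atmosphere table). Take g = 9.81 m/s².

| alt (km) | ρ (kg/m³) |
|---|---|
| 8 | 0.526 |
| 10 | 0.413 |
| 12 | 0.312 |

V_stall = 155 m/s

At 10 km, from the table: ρ = 0.413 kg/m³.
Stall occurs when L = W at CL,max. W = mg = 221000 × 9.81 = 2.168×10^6 N.
From L = ½ρV²S·CL,max = W: V_stall = √(2W/(ρSCL,max)) = √(2·2.168×10^6/(0.413·184·2.36))
V_stall = √24180 = 155 m/s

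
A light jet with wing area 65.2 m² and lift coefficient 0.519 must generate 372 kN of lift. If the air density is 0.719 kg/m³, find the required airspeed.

L = ½ρv²S·CL ⇒ v = √(2L/(ρ·S·CL))
v = √(2 × 3.72×10^5 / (0.719 × 65.2 × 0.519)) = √30580 = 175 m/s

v = 175 m/s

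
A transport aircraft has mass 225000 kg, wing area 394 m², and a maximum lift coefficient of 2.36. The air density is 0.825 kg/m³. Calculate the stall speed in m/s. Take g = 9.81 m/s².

At stall, lift equals weight: L = W = m·g = 225000 × 9.81 = 2.207×10^6 N.
V_stall = √(2W/(ρ·S·CL,max)) = √(2 × 2.207×10^6 / (0.825 × 394 × 2.36))
V_stall = √5755 = 75.9 m/s

V_stall = 75.9 m/s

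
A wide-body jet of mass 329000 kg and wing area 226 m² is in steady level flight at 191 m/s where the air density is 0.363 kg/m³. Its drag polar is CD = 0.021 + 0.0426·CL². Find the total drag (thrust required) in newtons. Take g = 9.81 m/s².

Level flight ⇒ L = W = m·g = 329000 × 9.81 = 3.2275×10^6 N.
Dynamic pressure q = 0.5 × 0.363 × 191² = 6621 Pa.
Required CL = L/(qS) = 3.2275×10^6/(6621·226) = 2.157.
CD = 0.021 + 0.0426 × 2.157² = 0.2192.
D = q·S·CD = 6621 × 226 × 0.2192 = 3.28×10^5 N

D = 3.28×10^5 N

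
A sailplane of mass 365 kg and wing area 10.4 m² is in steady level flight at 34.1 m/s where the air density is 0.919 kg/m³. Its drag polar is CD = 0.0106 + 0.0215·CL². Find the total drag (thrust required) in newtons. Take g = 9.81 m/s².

In steady level flight, lift balances weight: W = mg = 365 × 9.81 = 3580.7 N.
Dynamic pressure q = 0.5 × 0.919 × 34.1² = 534.3 Pa.
Required CL = L/(qS) = 3580.7/(534.3·10.4) = 0.6444.
CD = 0.0106 + 0.0215 × 0.6444² = 0.01953.
D = q·S·CD = 534.3 × 10.4 × 0.01953 = 108.5 N

D = 109 N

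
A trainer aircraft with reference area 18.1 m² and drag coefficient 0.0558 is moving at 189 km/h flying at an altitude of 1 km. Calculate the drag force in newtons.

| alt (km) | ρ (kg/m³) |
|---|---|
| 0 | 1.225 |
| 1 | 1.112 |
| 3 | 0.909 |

D = 1550 N

At 1 km, from the table: ρ = 1.112 kg/m³.
Convert speed: v = 189 km/h ÷ 3.6 = 52.5 m/s.
D = ½ρv²S·CD = ½ × 1.112 × 52.5² × 18.1 × 0.0558 = 1550 N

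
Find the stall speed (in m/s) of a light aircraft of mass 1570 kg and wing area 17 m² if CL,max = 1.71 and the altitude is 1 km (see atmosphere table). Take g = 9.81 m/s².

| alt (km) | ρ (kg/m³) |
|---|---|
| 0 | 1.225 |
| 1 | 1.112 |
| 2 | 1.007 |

At 1 km, from the table: ρ = 1.112 kg/m³.
Weight W = mg = 1570 × 9.81 = 15400 N.
From L = ½ρV²S·CL,max = W: V_stall = √(2W/(ρSCL,max)) = √(2·15400/(1.112·17·1.71))
V_stall = √952.9 = 30.9 m/s

V_stall = 30.9 m/s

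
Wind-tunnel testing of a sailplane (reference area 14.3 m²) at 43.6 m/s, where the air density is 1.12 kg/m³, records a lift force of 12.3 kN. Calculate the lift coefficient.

From L = ½ρv²S·CL, rearranging gives CL = 2L/(ρv²S).
CL = 2 × 12300 / (1.12 × 43.6² × 14.3) = 0.808

CL = 0.808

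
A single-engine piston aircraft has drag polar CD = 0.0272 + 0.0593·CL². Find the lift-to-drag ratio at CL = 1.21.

L/D = 10.6

CD = 0.0272 + 0.0593 × 1.21² = 0.114
L/D = CL/CD = 1.21 / 0.114 = 10.6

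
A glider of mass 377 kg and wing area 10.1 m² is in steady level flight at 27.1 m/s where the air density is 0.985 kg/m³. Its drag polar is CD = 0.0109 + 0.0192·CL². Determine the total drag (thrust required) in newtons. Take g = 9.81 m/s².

D = 112 N

Level flight ⇒ L = W = m·g = 377 × 9.81 = 3698.4 N.
q = ½ρv² = ½ × 0.985 × 27.1² = 361.7 Pa.
CL = W/(q·S) = 3698.4 / (361.7 × 10.1) = 1.012.
CD = 0.0109 + 0.0192 × 1.012² = 0.03058.
D = q·S·CD = 361.7 × 10.1 × 0.03058 = 111.7 N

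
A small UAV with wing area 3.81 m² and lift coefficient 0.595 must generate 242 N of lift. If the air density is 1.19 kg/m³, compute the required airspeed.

v = 13.4 m/s

L = ½ρv²S·CL ⇒ v = √(2L/(ρ·S·CL))
v = √(2 × 242 / (1.19 × 3.81 × 0.595)) = √179.4 = 13.4 m/s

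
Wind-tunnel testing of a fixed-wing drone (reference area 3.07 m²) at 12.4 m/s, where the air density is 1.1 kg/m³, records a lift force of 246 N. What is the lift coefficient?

CL = 0.948

From L = ½ρv²S·CL, rearranging gives CL = 2L/(ρv²S).
CL = 2 × 246 / (1.1 × 12.4² × 3.07) = 0.948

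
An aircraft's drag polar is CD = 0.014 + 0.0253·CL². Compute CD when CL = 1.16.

CD = 0.014 + 0.0253 × 1.16² = 0.014 + 0.03404 = 0.048

CD = 0.048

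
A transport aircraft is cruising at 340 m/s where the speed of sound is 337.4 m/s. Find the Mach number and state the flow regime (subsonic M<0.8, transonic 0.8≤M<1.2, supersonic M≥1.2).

M = 1.01 (transonic)

M = v/a = 340 / 337.4 = 1.01
M = 1.01 → transonic.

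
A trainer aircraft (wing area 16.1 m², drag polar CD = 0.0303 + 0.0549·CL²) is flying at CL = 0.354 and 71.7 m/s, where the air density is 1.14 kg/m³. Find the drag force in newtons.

D = 1750 N

CD = 0.0303 + 0.0549 × 0.354² = 0.03718
D = ½ρv²S·CD = ½ × 1.14 × 71.7² × 16.1 × 0.03718 = 1750 N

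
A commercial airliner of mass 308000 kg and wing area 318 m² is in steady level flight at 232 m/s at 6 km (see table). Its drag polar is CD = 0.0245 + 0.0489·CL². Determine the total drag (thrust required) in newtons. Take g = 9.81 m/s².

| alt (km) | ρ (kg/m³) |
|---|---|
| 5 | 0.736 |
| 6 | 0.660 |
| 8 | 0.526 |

D = 2.17×10^5 N

At 6 km, from the table: ρ = 0.660 kg/m³.
Level flight ⇒ L = W = m·g = 308000 × 9.81 = 3.0215×10^6 N.
Dynamic pressure q = 0.5 × 0.66 × 232² = 17760 Pa.
CL = W/(q·S) = 3.0215×10^6 / (17760 × 318) = 0.5349.
CD = 0.0245 + 0.0489 × 0.5349² = 0.03849.
D = q·S·CD = 17760 × 318 × 0.03849 = 2.174×10^5 N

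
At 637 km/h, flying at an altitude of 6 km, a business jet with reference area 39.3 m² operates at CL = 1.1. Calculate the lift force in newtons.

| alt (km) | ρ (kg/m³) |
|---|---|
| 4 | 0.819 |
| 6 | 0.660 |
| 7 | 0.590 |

At 6 km, from the table: ρ = 0.660 kg/m³.
Convert speed: v = 637 km/h ÷ 3.6 = 176.9 m/s.
Dynamic pressure q = ½ρv² = ½ × 0.66 × 176.9² = 10330 Pa.
L = q·S·CL = 10330 × 39.3 × 1.1 = 4.47×10^5 N ≈ 447 kN

L = 4.47×10^5 N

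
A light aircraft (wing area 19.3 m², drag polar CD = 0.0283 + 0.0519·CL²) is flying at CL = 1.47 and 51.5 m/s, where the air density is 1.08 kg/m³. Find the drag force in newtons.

D = 3880 N

CD = 0.0283 + 0.0519 × 1.47² = 0.1405
D = ½ρv²S·CD = ½ × 1.08 × 51.5² × 19.3 × 0.1405 = 3880 N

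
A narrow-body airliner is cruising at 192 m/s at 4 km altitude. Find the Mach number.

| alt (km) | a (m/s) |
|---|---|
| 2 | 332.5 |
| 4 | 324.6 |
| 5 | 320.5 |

M = 0.591

At 4 km, from the table: a = 324.6 m/s.
M = v/a = 192 / 324.6 = 0.591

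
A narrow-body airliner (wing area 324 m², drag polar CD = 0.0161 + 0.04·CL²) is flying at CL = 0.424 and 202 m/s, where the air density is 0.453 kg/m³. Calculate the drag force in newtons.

D = 69700 N

CD = 0.0161 + 0.04 × 0.424² = 0.02329
D = ½ρv²S·CD = ½ × 0.453 × 202² × 324 × 0.02329 = 69700 N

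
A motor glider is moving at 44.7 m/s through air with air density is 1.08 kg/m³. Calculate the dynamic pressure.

q = 1080 Pa

q = ½ρv² = ½ × 1.08 × 44.7² = 1080 Pa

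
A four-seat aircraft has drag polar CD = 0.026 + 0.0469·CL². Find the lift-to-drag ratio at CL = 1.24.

CD = 0.026 + 0.0469 × 1.24² = 0.09811
L/D = CL/CD = 1.24 / 0.09811 = 12.6

L/D = 12.6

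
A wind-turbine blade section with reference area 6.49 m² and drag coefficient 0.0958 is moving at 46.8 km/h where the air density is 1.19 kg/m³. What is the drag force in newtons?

Convert speed: v = 46.8 km/h ÷ 3.6 = 13 m/s.
D = ½ρv²S·CD = ½ × 1.19 × 13² × 6.49 × 0.0958 = 62.5 N

D = 62.5 N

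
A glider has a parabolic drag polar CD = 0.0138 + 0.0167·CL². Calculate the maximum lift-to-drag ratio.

(L/D)max = 32.9

For CD = CD0 + K·CL², (L/D)max occurs at CL* = √(CD0/K) and equals 1/(2√(K·CD0)).
(L/D)max = 1/(2√(0.0167 × 0.0138)) = 1/(2 × 0.01518) = 32.9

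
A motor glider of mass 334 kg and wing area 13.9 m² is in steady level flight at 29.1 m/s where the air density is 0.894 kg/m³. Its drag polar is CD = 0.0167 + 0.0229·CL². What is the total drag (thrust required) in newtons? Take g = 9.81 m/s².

Weight W = mg = 334 × 9.81 = 3276.5 N; in level flight L = W.
q = ½ρv² = ½ × 0.894 × 29.1² = 378.5 Pa.
Required CL = L/(qS) = 3276.5/(378.5·13.9) = 0.6227.
CD = 0.0167 + 0.0229 × 0.6227² = 0.02558.
D = q·S·CD = 378.5 × 13.9 × 0.02558 = 134.6 N

D = 135 N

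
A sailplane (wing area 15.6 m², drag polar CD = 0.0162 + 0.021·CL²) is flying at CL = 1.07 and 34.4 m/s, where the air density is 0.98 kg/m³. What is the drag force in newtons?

CD = 0.0162 + 0.021 × 1.07² = 0.04024
D = ½ρv²S·CD = ½ × 0.98 × 34.4² × 15.6 × 0.04024 = 364 N

D = 364 N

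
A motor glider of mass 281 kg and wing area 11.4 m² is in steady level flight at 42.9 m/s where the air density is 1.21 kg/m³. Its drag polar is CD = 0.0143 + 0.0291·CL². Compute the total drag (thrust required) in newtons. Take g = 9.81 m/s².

D = 199 N

Level flight ⇒ L = W = m·g = 281 × 9.81 = 2756.6 N.
Dynamic pressure q = 0.5 × 1.21 × 42.9² = 1113 Pa.
CL = 2W/(ρv²S) = 2×2756.6/(1.21×42.9²×11.4) = 0.2172.
CD = 0.0143 + 0.0291 × 0.2172² = 0.01567.
D = q·S·CD = 1113 × 11.4 × 0.01567 = 198.9 N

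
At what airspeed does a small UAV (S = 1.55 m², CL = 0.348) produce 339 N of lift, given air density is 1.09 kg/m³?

v = 34 m/s

L = ½ρv²S·CL ⇒ v = √(2L/(ρ·S·CL))
v = √(2 × 339 / (1.09 × 1.55 × 0.348)) = √1153 = 34 m/s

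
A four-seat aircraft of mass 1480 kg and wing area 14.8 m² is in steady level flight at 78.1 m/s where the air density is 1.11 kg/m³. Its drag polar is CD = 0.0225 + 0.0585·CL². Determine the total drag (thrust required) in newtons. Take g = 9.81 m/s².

D = 1370 N

Level flight ⇒ L = W = m·g = 1480 × 9.81 = 14519 N.
Dynamic pressure q = 0.5 × 1.11 × 78.1² = 3385 Pa.
CL = 2W/(ρv²S) = 2×14519/(1.11×78.1²×14.8) = 0.2898.
CD = 0.0225 + 0.0585 × 0.2898² = 0.02741.
D = q·S·CD = 3385 × 14.8 × 0.02741 = 1373 N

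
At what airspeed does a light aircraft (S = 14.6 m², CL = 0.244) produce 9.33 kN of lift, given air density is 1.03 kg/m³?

L = ½ρv²S·CL ⇒ v = √(2L/(ρ·S·CL))
v = √(2 × 9330 / (1.03 × 14.6 × 0.244)) = √5085 = 71.3 m/s

v = 71.3 m/s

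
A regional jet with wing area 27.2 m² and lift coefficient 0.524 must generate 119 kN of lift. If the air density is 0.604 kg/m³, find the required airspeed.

L = ½ρv²S·CL ⇒ v = √(2L/(ρ·S·CL))
v = √(2 × 1.19×10^5 / (0.604 × 27.2 × 0.524)) = √27650 = 166 m/s

v = 166 m/s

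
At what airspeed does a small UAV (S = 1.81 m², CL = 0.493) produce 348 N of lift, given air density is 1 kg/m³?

v = 27.9 m/s

L = ½ρv²S·CL ⇒ v = √(2L/(ρ·S·CL))
v = √(2 × 348 / (1 × 1.81 × 0.493)) = √780 = 27.9 m/s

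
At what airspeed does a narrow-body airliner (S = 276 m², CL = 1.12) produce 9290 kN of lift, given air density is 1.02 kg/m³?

v = 243 m/s

L = ½ρv²S·CL ⇒ v = √(2L/(ρ·S·CL))
v = √(2 × 9.29×10^6 / (1.02 × 276 × 1.12)) = √58930 = 243 m/s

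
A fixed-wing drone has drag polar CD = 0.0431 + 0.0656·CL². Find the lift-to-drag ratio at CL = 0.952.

L/D = 9.28

CD = 0.0431 + 0.0656 × 0.952² = 0.1026
L/D = CL/CD = 0.952 / 0.1026 = 9.28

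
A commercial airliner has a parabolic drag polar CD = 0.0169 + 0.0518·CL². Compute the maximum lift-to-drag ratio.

For CD = CD0 + K·CL², (L/D)max occurs at CL* = √(CD0/K) and equals 1/(2√(K·CD0)).
(L/D)max = 1/(2√(0.0518 × 0.0169)) = 1/(2 × 0.02959) = 16.9

(L/D)max = 16.9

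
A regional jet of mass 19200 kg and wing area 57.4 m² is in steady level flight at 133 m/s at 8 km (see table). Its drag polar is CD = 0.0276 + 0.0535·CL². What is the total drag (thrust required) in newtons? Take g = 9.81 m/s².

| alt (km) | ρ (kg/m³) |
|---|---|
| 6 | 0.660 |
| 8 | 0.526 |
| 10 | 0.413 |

At 8 km, from the table: ρ = 0.526 kg/m³.
In steady level flight, lift balances weight: W = mg = 19200 × 9.81 = 1.8835×10^5 N.
Dynamic pressure q = 0.5 × 0.526 × 133² = 4652 Pa.
Required CL = L/(qS) = 1.8835×10^5/(4652·57.4) = 0.7053.
CD = 0.0276 + 0.0535 × 0.7053² = 0.05422.
D = q·S·CD = 4652 × 57.4 × 0.05422 = 14480 N

D = 14500 N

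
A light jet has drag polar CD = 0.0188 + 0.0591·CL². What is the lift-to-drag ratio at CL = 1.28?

L/D = 11.1

CD = 0.0188 + 0.0591 × 1.28² = 0.1156
L/D = CL/CD = 1.28 / 0.1156 = 11.1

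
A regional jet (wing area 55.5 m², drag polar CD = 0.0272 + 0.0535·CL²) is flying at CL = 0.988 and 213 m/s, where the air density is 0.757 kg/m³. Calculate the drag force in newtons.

CD = 0.0272 + 0.0535 × 0.988² = 0.07942
D = ½ρv²S·CD = ½ × 0.757 × 213² × 55.5 × 0.07942 = 75700 N

D = 75700 N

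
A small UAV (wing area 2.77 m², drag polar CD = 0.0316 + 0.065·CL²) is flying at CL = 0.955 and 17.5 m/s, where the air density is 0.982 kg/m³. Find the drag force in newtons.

D = 37.9 N

CD = 0.0316 + 0.065 × 0.955² = 0.09088
D = ½ρv²S·CD = ½ × 0.982 × 17.5² × 2.77 × 0.09088 = 37.9 N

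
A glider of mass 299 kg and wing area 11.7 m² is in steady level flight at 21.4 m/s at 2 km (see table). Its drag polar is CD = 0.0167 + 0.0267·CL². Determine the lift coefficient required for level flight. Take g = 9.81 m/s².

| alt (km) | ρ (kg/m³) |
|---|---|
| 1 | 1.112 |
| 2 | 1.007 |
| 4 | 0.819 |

At 2 km, from the table: ρ = 1.007 kg/m³.
Level flight ⇒ L = W = m·g = 299 × 9.81 = 2933.2 N.
q = ½ρv² = ½ × 1.007 × 21.4² = 230.6 Pa.
CL = W/(q·S) = 2933.2 / (230.6 × 11.7) = 1.087.

CL = 1.09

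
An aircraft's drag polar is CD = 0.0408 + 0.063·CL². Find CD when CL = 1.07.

CD = 0.0408 + 0.063 × 1.07² = 0.0408 + 0.07213 = 0.113

CD = 0.113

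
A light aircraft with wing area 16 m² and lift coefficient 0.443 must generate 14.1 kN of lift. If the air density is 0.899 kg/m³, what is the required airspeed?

L = ½ρv²S·CL ⇒ v = √(2L/(ρ·S·CL))
v = √(2 × 14100 / (0.899 × 16 × 0.443)) = √4426 = 66.5 m/s

v = 66.5 m/s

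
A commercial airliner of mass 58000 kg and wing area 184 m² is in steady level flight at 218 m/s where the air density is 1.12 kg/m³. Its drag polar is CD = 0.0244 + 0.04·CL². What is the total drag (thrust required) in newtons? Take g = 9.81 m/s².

D = 1.22×10^5 N

In steady level flight, lift balances weight: W = mg = 58000 × 9.81 = 5.6898×10^5 N.
Dynamic pressure q = 0.5 × 1.12 × 218² = 26610 Pa.
Required CL = L/(qS) = 5.6898×10^5/(26610·184) = 0.1162.
CD = 0.0244 + 0.04 × 0.1162² = 0.02494.
D = q·S·CD = 26610 × 184 × 0.02494 = 1.221×10^5 N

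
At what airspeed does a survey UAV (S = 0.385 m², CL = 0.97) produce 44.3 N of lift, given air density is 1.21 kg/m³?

v = 14 m/s

L = ½ρv²S·CL ⇒ v = √(2L/(ρ·S·CL))
v = √(2 × 44.3 / (1.21 × 0.385 × 0.97)) = √196.1 = 14 m/s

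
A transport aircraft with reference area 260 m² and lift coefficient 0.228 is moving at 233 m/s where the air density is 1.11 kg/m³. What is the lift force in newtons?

L = ½ρv²S·CL = ½ × 1.11 × 233² × 260 × 0.228 = 1.79×10^6 N ≈ 1790 kN

L = 1.79×10^6 N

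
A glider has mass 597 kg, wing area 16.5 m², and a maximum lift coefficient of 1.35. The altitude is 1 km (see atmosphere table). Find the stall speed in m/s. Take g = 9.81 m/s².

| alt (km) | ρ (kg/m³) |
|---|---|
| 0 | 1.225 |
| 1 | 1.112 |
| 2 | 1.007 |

At 1 km, from the table: ρ = 1.112 kg/m³.
Stall occurs when L = W at CL,max. W = mg = 597 × 9.81 = 5857 N.
From L = ½ρV²S·CL,max = W: V_stall = √(2W/(ρSCL,max)) = √(2·5857/(1.112·16.5·1.35))
V_stall = √472.9 = 21.7 m/s

V_stall = 21.7 m/s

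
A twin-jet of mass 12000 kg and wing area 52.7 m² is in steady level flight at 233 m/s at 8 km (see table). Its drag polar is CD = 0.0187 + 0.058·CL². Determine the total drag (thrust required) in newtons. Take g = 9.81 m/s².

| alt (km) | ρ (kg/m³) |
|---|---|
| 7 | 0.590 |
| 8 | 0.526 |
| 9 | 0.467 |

At 8 km, from the table: ρ = 0.526 kg/m³.
Weight W = mg = 12000 × 9.81 = 1.1772×10^5 N; in level flight L = W.
Dynamic pressure q = 0.5 × 0.526 × 233² = 14280 Pa.
CL = 2W/(ρv²S) = 2×1.1772×10^5/(0.526×233²×52.7) = 0.1564.
CD = 0.0187 + 0.058 × 0.1564² = 0.02012.
D = q·S·CD = 14280 × 52.7 × 0.02012 = 15140 N

D = 15100 N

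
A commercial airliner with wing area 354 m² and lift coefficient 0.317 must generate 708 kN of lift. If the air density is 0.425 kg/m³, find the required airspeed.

L = ½ρv²S·CL ⇒ v = √(2L/(ρ·S·CL))
v = √(2 × 7.08×10^5 / (0.425 × 354 × 0.317)) = √29690 = 172 m/s

v = 172 m/s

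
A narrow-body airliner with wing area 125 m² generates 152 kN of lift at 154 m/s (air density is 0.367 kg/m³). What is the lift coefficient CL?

From L = ½ρv²S·CL, rearranging gives CL = 2L/(ρv²S).
CL = 2 × 1.52×10^5 / (0.367 × 154² × 125) = 0.279

CL = 0.279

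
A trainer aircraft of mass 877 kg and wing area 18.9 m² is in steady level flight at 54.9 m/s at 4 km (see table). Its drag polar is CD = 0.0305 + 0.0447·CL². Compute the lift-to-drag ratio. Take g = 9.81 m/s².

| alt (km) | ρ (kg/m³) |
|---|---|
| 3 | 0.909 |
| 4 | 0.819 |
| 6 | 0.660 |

At 4 km, from the table: ρ = 0.819 kg/m³.
Level flight ⇒ L = W = m·g = 877 × 9.81 = 8603.4 N.
q = ½ρv² = ½ × 0.819 × 54.9² = 1234 Pa.
Required CL = L/(qS) = 8603.4/(1234·18.9) = 0.3688.
CD = 0.0305 + 0.0447 × 0.3688² = 0.03658.
L/D = CL/CD = 0.3688 / 0.03658 = 10.1

L/D = 10.1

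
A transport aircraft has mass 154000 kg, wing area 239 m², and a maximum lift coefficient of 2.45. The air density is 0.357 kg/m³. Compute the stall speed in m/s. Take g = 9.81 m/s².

V_stall = 120 m/s

Weight W = mg = 154000 × 9.81 = 1.511×10^6 N.
V_stall = √(2W/(ρ·S·CL,max)) = √(2 × 1.511×10^6 / (0.357 × 239 × 2.45))
V_stall = √14450 = 120 m/s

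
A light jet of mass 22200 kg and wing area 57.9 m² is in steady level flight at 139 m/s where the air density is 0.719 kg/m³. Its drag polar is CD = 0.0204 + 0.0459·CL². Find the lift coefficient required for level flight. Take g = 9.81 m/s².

CL = 0.542

In steady level flight, lift balances weight: W = mg = 22200 × 9.81 = 2.1778×10^5 N.
Dynamic pressure q = 0.5 × 0.719 × 139² = 6946 Pa.
CL = W/(q·S) = 2.1778×10^5 / (6946 × 57.9) = 0.5415.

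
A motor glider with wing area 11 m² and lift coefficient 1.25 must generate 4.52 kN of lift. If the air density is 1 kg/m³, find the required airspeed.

L = ½ρv²S·CL ⇒ v = √(2L/(ρ·S·CL))
v = √(2 × 4520 / (1 × 11 × 1.25)) = √657.5 = 25.6 m/s

v = 25.6 m/s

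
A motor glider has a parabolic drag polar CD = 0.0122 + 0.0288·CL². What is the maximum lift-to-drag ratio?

(L/D)max = 26.7

For CD = CD0 + K·CL², (L/D)max occurs at CL* = √(CD0/K) and equals 1/(2√(K·CD0)).
(L/D)max = 1/(2√(0.0288 × 0.0122)) = 1/(2 × 0.01874) = 26.7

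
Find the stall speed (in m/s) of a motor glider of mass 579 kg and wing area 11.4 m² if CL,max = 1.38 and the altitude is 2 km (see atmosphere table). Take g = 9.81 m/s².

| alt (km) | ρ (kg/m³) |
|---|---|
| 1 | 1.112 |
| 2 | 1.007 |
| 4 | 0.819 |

V_stall = 26.8 m/s

At 2 km, from the table: ρ = 1.007 kg/m³.
At stall, lift equals weight: L = W = m·g = 579 × 9.81 = 5680 N.
From L = ½ρV²S·CL,max = W: V_stall = √(2W/(ρSCL,max)) = √(2·5680/(1.007·11.4·1.38))
V_stall = √717.1 = 26.8 m/s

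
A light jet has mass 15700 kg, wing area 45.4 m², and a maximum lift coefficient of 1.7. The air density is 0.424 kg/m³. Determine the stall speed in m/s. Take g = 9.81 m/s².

V_stall = 97 m/s

Stall occurs when L = W at CL,max. W = mg = 15700 × 9.81 = 1.54×10^5 N.
V_stall = √(2W/(ρ·S·CL,max)) = √(2 × 1.54×10^5 / (0.424 × 45.4 × 1.7))
V_stall = √9413 = 97 m/s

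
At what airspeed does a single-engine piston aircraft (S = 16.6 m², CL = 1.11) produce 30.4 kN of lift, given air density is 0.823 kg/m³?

L = ½ρv²S·CL ⇒ v = √(2L/(ρ·S·CL))
v = √(2 × 30400 / (0.823 × 16.6 × 1.11)) = √4009 = 63.3 m/s

v = 63.3 m/s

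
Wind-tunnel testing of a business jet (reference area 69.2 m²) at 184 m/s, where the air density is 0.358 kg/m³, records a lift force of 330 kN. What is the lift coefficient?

From L = ½ρv²S·CL, rearranging gives CL = 2L/(ρv²S).
CL = 2 × 3.3×10^5 / (0.358 × 184² × 69.2) = 0.787

CL = 0.787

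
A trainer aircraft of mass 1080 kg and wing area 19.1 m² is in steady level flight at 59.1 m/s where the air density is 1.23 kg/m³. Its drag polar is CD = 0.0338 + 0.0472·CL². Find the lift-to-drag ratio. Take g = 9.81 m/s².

L/D = 6.99

In steady level flight, lift balances weight: W = mg = 1080 × 9.81 = 10595 N.
q = ½ρv² = ½ × 1.23 × 59.1² = 2148 Pa.
CL = W/(q·S) = 10595 / (2148 × 19.1) = 0.2582.
CD = 0.0338 + 0.0472 × 0.2582² = 0.03695.
L/D = CL/CD = 0.2582 / 0.03695 = 6.99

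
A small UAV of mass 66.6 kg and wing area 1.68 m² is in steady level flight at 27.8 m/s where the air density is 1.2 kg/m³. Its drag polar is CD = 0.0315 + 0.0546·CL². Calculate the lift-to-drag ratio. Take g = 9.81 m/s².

In steady level flight, lift balances weight: W = mg = 66.6 × 9.81 = 653.35 N.
Dynamic pressure q = 0.5 × 1.2 × 27.8² = 463.7 Pa.
Required CL = L/(qS) = 653.35/(463.7·1.68) = 0.8387.
CD = 0.0315 + 0.0546 × 0.8387² = 0.0699.
L/D = CL/CD = 0.8387 / 0.0699 = 12

L/D = 12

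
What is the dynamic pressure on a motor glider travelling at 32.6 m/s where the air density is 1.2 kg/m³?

q = 638 Pa

q = ½ρv² = ½ × 1.2 × 32.6² = 638 Pa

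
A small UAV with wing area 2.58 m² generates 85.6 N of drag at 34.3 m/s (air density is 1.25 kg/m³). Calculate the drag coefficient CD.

CD = 0.0451

From D = ½ρv²S·CD, rearranging gives CD = 2D/(ρv²S).
CD = 2 × 85.6 / (1.25 × 34.3² × 2.58) = 0.0451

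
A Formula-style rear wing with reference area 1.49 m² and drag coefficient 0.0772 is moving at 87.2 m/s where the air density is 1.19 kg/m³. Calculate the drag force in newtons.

D = 520 N

Dynamic pressure q = ½ρv² = ½ × 1.19 × 87.2² = 4524 Pa.
D = q·S·CD = 4524 × 1.49 × 0.0772 = 520 N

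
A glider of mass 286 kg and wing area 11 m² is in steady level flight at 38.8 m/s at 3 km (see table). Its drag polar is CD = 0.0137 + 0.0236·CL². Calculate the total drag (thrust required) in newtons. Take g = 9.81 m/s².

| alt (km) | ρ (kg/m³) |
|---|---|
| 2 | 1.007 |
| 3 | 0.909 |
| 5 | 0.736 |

D = 128 N

At 3 km, from the table: ρ = 0.909 kg/m³.
Level flight ⇒ L = W = m·g = 286 × 9.81 = 2805.7 N.
q = ½ρv² = ½ × 0.909 × 38.8² = 684.2 Pa.
CL = 2W/(ρv²S) = 2×2805.7/(0.909×38.8²×11) = 0.3728.
CD = 0.0137 + 0.0236 × 0.3728² = 0.01698.
D = q·S·CD = 684.2 × 11 × 0.01698 = 127.8 N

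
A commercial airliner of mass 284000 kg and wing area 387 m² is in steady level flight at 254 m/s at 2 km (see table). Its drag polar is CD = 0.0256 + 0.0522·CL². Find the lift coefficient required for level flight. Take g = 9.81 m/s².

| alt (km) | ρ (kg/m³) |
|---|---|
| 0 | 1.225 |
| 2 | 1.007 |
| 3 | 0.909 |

At 2 km, from the table: ρ = 1.007 kg/m³.
Weight W = mg = 284000 × 9.81 = 2.786×10^6 N; in level flight L = W.
q = ½ρv² = ½ × 1.007 × 254² = 32480 Pa.
CL = 2W/(ρv²S) = 2×2.786×10^6/(1.007×254²×387) = 0.2216.

CL = 0.222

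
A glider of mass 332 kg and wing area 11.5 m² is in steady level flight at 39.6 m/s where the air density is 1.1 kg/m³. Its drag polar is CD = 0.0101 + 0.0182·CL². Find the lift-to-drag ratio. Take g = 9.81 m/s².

Weight W = mg = 332 × 9.81 = 3256.9 N; in level flight L = W.
q = ½ρv² = ½ × 1.1 × 39.6² = 862.5 Pa.
Required CL = L/(qS) = 3256.9/(862.5·11.5) = 0.3284.
CD = 0.0101 + 0.0182 × 0.3284² = 0.01206.
L/D = CL/CD = 0.3284 / 0.01206 = 27.2

L/D = 27.2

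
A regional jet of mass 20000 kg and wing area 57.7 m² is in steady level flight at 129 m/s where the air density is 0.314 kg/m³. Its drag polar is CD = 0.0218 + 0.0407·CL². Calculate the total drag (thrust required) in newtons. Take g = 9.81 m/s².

D = 13700 N

In steady level flight, lift balances weight: W = mg = 20000 × 9.81 = 1.962×10^5 N.
q = ½ρv² = ½ × 0.314 × 129² = 2613 Pa.
Required CL = L/(qS) = 1.962×10^5/(2613·57.7) = 1.301.
CD = 0.0218 + 0.0407 × 1.301² = 0.09074.
D = q·S·CD = 2613 × 57.7 × 0.09074 = 13680 N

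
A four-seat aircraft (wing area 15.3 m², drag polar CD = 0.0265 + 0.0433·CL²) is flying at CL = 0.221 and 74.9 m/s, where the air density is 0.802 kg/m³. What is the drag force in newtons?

D = 985 N

CD = 0.0265 + 0.0433 × 0.221² = 0.02861
D = ½ρv²S·CD = ½ × 0.802 × 74.9² × 15.3 × 0.02861 = 985 N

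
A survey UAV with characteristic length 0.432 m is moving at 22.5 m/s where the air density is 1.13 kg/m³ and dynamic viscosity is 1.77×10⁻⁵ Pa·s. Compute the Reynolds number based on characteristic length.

Re = ρ·v·c/μ = 1.13 × 22.5 × 0.432 / (1.77×10⁻⁵) = 6.21×10^5

Re = 6.21×10^5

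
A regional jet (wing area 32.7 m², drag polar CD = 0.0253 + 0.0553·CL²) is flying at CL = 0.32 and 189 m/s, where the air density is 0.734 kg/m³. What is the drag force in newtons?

D = 13300 N

CD = 0.0253 + 0.0553 × 0.32² = 0.03096
D = ½ρv²S·CD = ½ × 0.734 × 189² × 32.7 × 0.03096 = 13300 N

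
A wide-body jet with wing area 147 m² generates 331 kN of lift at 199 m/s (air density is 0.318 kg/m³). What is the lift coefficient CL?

CL = 0.358

From L = ½ρv²S·CL, rearranging gives CL = 2L/(ρv²S).
CL = 2 × 3.31×10^5 / (0.318 × 199² × 147) = 0.358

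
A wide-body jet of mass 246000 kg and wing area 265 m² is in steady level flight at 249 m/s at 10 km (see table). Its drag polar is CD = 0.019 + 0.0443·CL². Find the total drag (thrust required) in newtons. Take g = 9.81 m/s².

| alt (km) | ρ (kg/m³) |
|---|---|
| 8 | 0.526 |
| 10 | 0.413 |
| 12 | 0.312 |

D = 1.41×10^5 N

At 10 km, from the table: ρ = 0.413 kg/m³.
Level flight ⇒ L = W = m·g = 246000 × 9.81 = 2.4133×10^6 N.
Dynamic pressure q = 0.5 × 0.413 × 249² = 12800 Pa.
Required CL = L/(qS) = 2.4133×10^6/(12800·265) = 0.7113.
CD = 0.019 + 0.0443 × 0.7113² = 0.04141.
D = q·S·CD = 12800 × 265 × 0.04141 = 1.405×10^5 N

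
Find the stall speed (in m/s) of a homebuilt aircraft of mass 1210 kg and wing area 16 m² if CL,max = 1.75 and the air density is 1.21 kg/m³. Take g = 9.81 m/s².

V_stall = 26.5 m/s

At stall, lift equals weight: L = W = m·g = 1210 × 9.81 = 11870 N.
V_stall = √(2W/(ρ·S·CL,max)) = √(2 × 11870 / (1.21 × 16 × 1.75))
V_stall = √700.7 = 26.5 m/s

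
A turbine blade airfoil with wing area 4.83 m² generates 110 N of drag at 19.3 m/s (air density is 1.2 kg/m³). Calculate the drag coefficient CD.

From D = ½ρv²S·CD, rearranging gives CD = 2D/(ρv²S).
CD = 2 × 110 / (1.2 × 19.3² × 4.83) = 0.102

CD = 0.102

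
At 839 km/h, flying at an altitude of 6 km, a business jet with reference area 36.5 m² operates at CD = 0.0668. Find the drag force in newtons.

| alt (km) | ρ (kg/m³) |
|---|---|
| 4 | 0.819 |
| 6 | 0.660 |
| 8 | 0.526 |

D = 43700 N

At 6 km, from the table: ρ = 0.660 kg/m³.
Convert speed: v = 839 km/h ÷ 3.6 = 233.1 m/s.
D = ½ρv²S·CD = ½ × 0.66 × 233.1² × 36.5 × 0.0668 = 43700 N ≈ 43.7 kN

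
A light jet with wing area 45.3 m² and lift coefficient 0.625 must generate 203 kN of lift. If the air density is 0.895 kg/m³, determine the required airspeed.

L = ½ρv²S·CL ⇒ v = √(2L/(ρ·S·CL))
v = √(2 × 2.03×10^5 / (0.895 × 45.3 × 0.625)) = √16020 = 127 m/s

v = 127 m/s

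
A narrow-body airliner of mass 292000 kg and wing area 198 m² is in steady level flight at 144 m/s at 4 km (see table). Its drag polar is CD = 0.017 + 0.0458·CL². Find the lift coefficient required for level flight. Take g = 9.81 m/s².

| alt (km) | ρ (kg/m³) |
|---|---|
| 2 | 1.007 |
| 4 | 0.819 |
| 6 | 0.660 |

CL = 1.7

At 4 km, from the table: ρ = 0.819 kg/m³.
Weight W = mg = 292000 × 9.81 = 2.8645×10^6 N; in level flight L = W.
Dynamic pressure q = 0.5 × 0.819 × 144² = 8491 Pa.
Required CL = L/(qS) = 2.8645×10^6/(8491·198) = 1.704.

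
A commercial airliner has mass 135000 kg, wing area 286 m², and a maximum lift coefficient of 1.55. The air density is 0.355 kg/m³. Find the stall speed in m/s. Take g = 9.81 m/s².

V_stall = 130 m/s

Weight W = mg = 135000 × 9.81 = 1.324×10^6 N.
V_stall = √(2W/(ρ·S·CL,max)) = √(2 × 1.324×10^6 / (0.355 × 286 × 1.55))
V_stall = √16830 = 130 m/s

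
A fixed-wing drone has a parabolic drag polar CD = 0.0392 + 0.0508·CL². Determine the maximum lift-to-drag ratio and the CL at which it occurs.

For CD = CD0 + K·CL², (L/D)max occurs at CL* = √(CD0/K) and equals 1/(2√(K·CD0)).
(L/D)max = 1/(2√(0.0508 × 0.0392)) = 1/(2 × 0.04462) = 11.2
CL* = √(0.0392/0.0508) = 0.878

(L/D)max = 11.2, at CL = 0.878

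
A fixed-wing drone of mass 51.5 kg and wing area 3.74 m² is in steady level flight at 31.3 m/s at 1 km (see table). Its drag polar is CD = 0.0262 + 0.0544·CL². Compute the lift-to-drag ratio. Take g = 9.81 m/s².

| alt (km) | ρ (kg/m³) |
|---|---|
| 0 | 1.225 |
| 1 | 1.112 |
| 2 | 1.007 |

At 1 km, from the table: ρ = 1.112 kg/m³.
Weight W = mg = 51.5 × 9.81 = 505.22 N; in level flight L = W.
Dynamic pressure q = 0.5 × 1.112 × 31.3² = 544.7 Pa.
CL = 2W/(ρv²S) = 2×505.22/(1.112×31.3²×3.74) = 0.248.
CD = 0.0262 + 0.0544 × 0.248² = 0.02955.
L/D = CL/CD = 0.248 / 0.02955 = 8.39

L/D = 8.39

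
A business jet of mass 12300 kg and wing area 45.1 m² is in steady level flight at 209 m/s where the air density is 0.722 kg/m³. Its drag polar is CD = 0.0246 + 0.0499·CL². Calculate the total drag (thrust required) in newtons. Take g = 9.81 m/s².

Level flight ⇒ L = W = m·g = 12300 × 9.81 = 1.2066×10^5 N.
Dynamic pressure q = 0.5 × 0.722 × 209² = 15770 Pa.
CL = W/(q·S) = 1.2066×10^5 / (15770 × 45.1) = 0.1697.
CD = 0.0246 + 0.0499 × 0.1697² = 0.02604.
D = q·S·CD = 15770 × 45.1 × 0.02604 = 18520 N

D = 18500 N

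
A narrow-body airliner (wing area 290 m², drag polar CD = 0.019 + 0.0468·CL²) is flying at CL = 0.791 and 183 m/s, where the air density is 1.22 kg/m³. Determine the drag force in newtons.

CD = 0.019 + 0.0468 × 0.791² = 0.04828
D = ½ρv²S·CD = ½ × 1.22 × 183² × 290 × 0.04828 = 2.86×10^5 N

D = 2.86×10^5 N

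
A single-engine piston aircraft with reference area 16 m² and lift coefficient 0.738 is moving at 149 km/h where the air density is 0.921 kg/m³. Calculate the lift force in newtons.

Convert speed: v = 149 km/h ÷ 3.6 = 41.39 m/s.
Dynamic pressure q = ½ρv² = ½ × 0.921 × 41.39² = 788.9 Pa.
L = q·S·CL = 788.9 × 16 × 0.738 = 9310 N ≈ 9.31 kN

L = 9310 N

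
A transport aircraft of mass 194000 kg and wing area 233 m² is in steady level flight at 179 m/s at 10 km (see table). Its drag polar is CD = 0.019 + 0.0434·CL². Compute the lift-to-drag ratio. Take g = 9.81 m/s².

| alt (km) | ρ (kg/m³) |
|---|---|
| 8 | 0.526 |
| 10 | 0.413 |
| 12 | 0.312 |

L/D = 14.5

At 10 km, from the table: ρ = 0.413 kg/m³.
In steady level flight, lift balances weight: W = mg = 194000 × 9.81 = 1.9031×10^6 N.
Dynamic pressure q = 0.5 × 0.413 × 179² = 6616 Pa.
CL = W/(q·S) = 1.9031×10^6 / (6616 × 233) = 1.234.
CD = 0.019 + 0.0434 × 1.234² = 0.08514.
L/D = CL/CD = 1.234 / 0.08514 = 14.5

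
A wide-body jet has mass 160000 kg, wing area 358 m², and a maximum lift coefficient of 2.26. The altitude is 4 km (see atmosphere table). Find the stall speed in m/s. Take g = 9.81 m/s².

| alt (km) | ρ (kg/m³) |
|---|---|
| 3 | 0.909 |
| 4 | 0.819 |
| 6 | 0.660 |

At 4 km, from the table: ρ = 0.819 kg/m³.
At stall, lift equals weight: L = W = m·g = 160000 × 9.81 = 1.57×10^6 N.
From L = ½ρV²S·CL,max = W: V_stall = √(2W/(ρSCL,max)) = √(2·1.57×10^6/(0.819·358·2.26))
V_stall = √4737 = 68.8 m/s

V_stall = 68.8 m/s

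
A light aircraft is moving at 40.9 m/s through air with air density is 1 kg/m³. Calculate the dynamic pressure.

q = ½ρv² = ½ × 1 × 40.9² = 836 Pa

q = 836 Pa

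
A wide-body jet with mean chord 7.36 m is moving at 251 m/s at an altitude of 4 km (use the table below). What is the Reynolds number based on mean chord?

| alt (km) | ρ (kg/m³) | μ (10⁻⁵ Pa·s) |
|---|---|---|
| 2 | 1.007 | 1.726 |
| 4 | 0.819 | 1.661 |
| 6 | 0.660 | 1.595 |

At 4 km, from the table: ρ = 0.819 kg/m³, μ = 1.661×10⁻⁵ Pa·s.
Re = ρ·v·c/μ = 0.819 × 251 × 7.36 / (1.661×10⁻⁵) = 9.11×10^7

Re = 9.11×10^7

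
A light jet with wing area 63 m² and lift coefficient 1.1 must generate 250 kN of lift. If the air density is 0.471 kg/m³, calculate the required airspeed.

v = 124 m/s

L = ½ρv²S·CL ⇒ v = √(2L/(ρ·S·CL))
v = √(2 × 2.5×10^5 / (0.471 × 63 × 1.1)) = √15320 = 124 m/s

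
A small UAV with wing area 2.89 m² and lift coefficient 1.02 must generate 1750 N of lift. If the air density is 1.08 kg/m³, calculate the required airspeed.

L = ½ρv²S·CL ⇒ v = √(2L/(ρ·S·CL))
v = √(2 × 1750 / (1.08 × 2.89 × 1.02)) = √1099 = 33.2 m/s

v = 33.2 m/s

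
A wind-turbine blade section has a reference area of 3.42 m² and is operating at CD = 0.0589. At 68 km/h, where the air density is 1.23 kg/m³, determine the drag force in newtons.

Convert speed: v = 68 km/h ÷ 3.6 = 18.89 m/s.
Dynamic pressure q = ½ρv² = ½ × 1.23 × 18.89² = 219.4 Pa.
D = q·S·CD = 219.4 × 3.42 × 0.0589 = 44.2 N

D = 44.2 N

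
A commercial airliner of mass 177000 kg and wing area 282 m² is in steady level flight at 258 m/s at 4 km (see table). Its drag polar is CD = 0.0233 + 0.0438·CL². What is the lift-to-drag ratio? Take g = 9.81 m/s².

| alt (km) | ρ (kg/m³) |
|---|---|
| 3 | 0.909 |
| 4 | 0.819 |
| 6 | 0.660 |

At 4 km, from the table: ρ = 0.819 kg/m³.
Level flight ⇒ L = W = m·g = 177000 × 9.81 = 1.7364×10^6 N.
q = ½ρv² = ½ × 0.819 × 258² = 27260 Pa.
CL = W/(q·S) = 1.7364×10^6 / (27260 × 282) = 0.2259.
CD = 0.0233 + 0.0438 × 0.2259² = 0.02553.
L/D = CL/CD = 0.2259 / 0.02553 = 8.85

L/D = 8.85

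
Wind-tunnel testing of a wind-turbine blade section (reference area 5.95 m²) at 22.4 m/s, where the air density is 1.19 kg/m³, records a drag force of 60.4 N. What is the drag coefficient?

From D = ½ρv²S·CD, rearranging gives CD = 2D/(ρv²S).
CD = 2 × 60.4 / (1.19 × 22.4² × 5.95) = 0.034

CD = 0.034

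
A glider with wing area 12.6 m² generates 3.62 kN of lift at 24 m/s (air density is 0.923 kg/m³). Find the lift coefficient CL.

From L = ½ρv²S·CL, rearranging gives CL = 2L/(ρv²S).
CL = 2 × 3620 / (0.923 × 24² × 12.6) = 1.08

CL = 1.08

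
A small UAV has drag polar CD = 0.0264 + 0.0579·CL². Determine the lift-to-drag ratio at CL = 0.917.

L/D = 12.2

CD = 0.0264 + 0.0579 × 0.917² = 0.07509
L/D = CL/CD = 0.917 / 0.07509 = 12.2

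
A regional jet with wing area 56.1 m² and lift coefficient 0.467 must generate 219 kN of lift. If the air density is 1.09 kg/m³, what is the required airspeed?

L = ½ρv²S·CL ⇒ v = √(2L/(ρ·S·CL))
v = √(2 × 2.19×10^5 / (1.09 × 56.1 × 0.467)) = √15340 = 124 m/s

v = 124 m/s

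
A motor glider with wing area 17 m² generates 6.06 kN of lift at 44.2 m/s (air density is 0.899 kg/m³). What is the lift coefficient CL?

CL = 0.406

From L = ½ρv²S·CL, rearranging gives CL = 2L/(ρv²S).
CL = 2 × 6060 / (0.899 × 44.2² × 17) = 0.406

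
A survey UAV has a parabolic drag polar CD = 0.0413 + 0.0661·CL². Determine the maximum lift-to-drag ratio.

For CD = CD0 + K·CL², (L/D)max occurs at CL* = √(CD0/K) and equals 1/(2√(K·CD0)).
(L/D)max = 1/(2√(0.0661 × 0.0413)) = 1/(2 × 0.05225) = 9.57

(L/D)max = 9.57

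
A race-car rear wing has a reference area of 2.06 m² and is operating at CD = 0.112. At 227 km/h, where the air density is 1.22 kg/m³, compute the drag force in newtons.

Convert speed: v = 227 km/h ÷ 3.6 = 63.06 m/s.
Dynamic pressure q = ½ρv² = ½ × 1.22 × 63.06² = 2425 Pa.
D = q·S·CD = 2425 × 2.06 × 0.112 = 560 N

D = 560 N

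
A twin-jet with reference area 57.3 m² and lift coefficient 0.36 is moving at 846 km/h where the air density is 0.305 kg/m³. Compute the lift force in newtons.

Convert speed: v = 846 km/h ÷ 3.6 = 235 m/s.
L = ½ρv²S·CL = ½ × 0.305 × 235² × 57.3 × 0.36 = 1.74×10^5 N ≈ 174 kN

L = 1.74×10^5 N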